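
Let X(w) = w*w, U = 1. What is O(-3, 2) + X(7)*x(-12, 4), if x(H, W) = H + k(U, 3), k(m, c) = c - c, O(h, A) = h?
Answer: -591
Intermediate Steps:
k(m, c) = 0
X(w) = w²
x(H, W) = H (x(H, W) = H + 0 = H)
O(-3, 2) + X(7)*x(-12, 4) = -3 + 7²*(-12) = -3 + 49*(-12) = -3 - 588 = -591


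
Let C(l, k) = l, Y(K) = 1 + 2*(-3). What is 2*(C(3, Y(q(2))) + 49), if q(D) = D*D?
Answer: 104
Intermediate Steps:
q(D) = D²
Y(K) = -5 (Y(K) = 1 - 6 = -5)
2*(C(3, Y(q(2))) + 49) = 2*(3 + 49) = 2*52 = 104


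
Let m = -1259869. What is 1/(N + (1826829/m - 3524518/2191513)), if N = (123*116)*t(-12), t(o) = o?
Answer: -2761019291797/472739123014785571 ≈ -5.8405e-6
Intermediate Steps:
N = -171216 (N = (123*116)*(-12) = 14268*(-12) = -171216)
1/(N + (1826829/m - 3524518/2191513)) = 1/(-171216 + (1826829/(-1259869) - 3524518/2191513)) = 1/(-171216 + (1826829*(-1/1259869) - 3524518*1/2191513)) = 1/(-171216 + (-1826829/1259869 - 3524518/2191513)) = 1/(-171216 - 8443950470419/2761019291797) = 1/(-472739123014785571/2761019291797) = -2761019291797/472739123014785571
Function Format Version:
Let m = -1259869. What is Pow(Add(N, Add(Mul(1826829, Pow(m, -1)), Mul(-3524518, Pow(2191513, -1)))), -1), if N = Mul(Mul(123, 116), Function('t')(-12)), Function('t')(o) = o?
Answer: Rational(-2761019291797, 472739123014785571) ≈ -5.8405e-6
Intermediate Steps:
N = -171216 (N = Mul(Mul(123, 116), -12) = Mul(14268, -12) = -171216)
Pow(Add(N, Add(Mul(1826829, Pow(m, -1)), Mul(-3524518, Pow(2191513, -1)))), -1) = Pow(Add(-171216, Add(Mul(1826829, Pow(-1259869, -1)), Mul(-3524518, Pow(2191513, -1)))), -1) = Pow(Add(-171216, Add(Mul(1826829, Rational(-1, 1259869)), Mul(-3524518, Rational(1, 2191513)))), -1) = Pow(Add(-171216, Add(Rational(-1826829, 1259869), Rational(-3524518, 2191513))), -1) = Pow(Add(-171216, Rational(-8443950470419, 2761019291797)), -1) = Pow(Rational(-472739123014785571, 2761019291797), -1) = Rational(-2761019291797, 472739123014785571)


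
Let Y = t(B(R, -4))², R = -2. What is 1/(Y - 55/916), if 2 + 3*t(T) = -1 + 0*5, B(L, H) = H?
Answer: 916/861 ≈ 1.0639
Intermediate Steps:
t(T) = -1 (t(T) = -⅔ + (-1 + 0*5)/3 = -⅔ + (-1 + 0)/3 = -⅔ + (⅓)*(-1) = -⅔ - ⅓ = -1)
Y = 1 (Y = (-1)² = 1)
1/(Y - 55/916) = 1/(1 - 55/916) = 1/(861/916) = 916/861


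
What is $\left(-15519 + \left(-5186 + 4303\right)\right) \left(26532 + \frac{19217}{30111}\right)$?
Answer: $- \frac{13103955860138}{30111} \approx -4.3519 \cdot 10^{8}$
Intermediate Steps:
$\left(-15519 + \left(-5186 + 4303\right)\right) \left(26532 + \frac{19217}{30111}\right) = \left(-15519 - 883\right) \left(26532 + 19217 \cdot \frac{1}{30111}\right) = - 16402 \left(26532 + \frac{19217}{30111}\right) = \left(-16402\right) \frac{798924269}{30111} = - \frac{13103955860138}{30111}$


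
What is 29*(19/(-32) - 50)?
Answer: -46951/32 ≈ -1467.2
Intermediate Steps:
29*(19/(-32) - 50) = 29*(19*(-1/32) - 50) = 29*(-19/32 - 50) = 29*(-1619/32) = -46951/32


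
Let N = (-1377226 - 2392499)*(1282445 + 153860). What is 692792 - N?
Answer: 5414475558917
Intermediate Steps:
N = -5414474866125 (N = -3769725*1436305 = -5414474866125)
692792 - N = 692792 - 1*(-5414474866125) = 692792 + 5414474866125 = 5414475558917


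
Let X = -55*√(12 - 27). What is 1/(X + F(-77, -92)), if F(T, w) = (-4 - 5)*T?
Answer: 21/15928 + 5*I*√15/47784 ≈ 0.0013184 + 0.00040526*I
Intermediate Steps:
X = -55*I*√15 ≈ -213.01*I
F(T, w) = -9*T
1/(X + F(-77, -92)) = 1/(-55*I*√15 - 9*(-77)) = 1/(-55*I*√15 + 693) = 1/(693 - 55*I*√15)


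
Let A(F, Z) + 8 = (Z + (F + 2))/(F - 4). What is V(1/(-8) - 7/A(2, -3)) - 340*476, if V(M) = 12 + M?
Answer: -22008513/136 ≈ -1.6183e+5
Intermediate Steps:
A(F, Z) = -8 + (2 + F + Z)/(-4 + F) (A(F, Z) = -8 + (Z + (F + 2))/(F - 4) = -8 + (Z + (2 + F))/(-4 + F) = -8 + (2 + F + Z)/(-4 + F))
V(1/(-8) - 7/A(2, -3)) - 340*476 = (12 + (1/(-8) - 7*(-4 + 2)/(34 - 3 - 7*2))) - 340*476 = (12 + (1*(-⅛) - 7*(-2/(34 - 3 - 14)))) - 161840 = (12 + (-⅛ - 7/((-½*17)))) - 161840 = (12 + (-⅛ - 7/(-17/2))) - 161840 = (12 + (-⅛ - 7*(-2/17))) - 161840 = (12 + (-⅛ + 14/17)) - 161840 = (12 + 95/136) - 161840 = 1727/136 - 161840 = -22008513/136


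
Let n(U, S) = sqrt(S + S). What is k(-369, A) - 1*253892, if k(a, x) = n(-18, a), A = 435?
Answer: -253892 + 3*I*sqrt(82) ≈ -2.5389e+5 + 27.166*I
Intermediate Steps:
n(U, S) = sqrt(2)*sqrt(S) (n(U, S) = sqrt(2*S) = sqrt(2)*sqrt(S))
k(a, x) = sqrt(2)*sqrt(a)
k(-369, A) - 1*253892 = sqrt(2)*sqrt(-369) - 1*253892 = sqrt(2)*(3*I*sqrt(41)) - 253892 = 3*I*sqrt(82) - 253892 = -253892 + 3*I*sqrt(82)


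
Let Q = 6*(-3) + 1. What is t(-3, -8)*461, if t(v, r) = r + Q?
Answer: -11525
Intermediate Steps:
Q = -17 (Q = -18 + 1 = -17)
t(v, r) = -17 + r (t(v, r) = r - 17 = -17 + r)
t(-3, -8)*461 = (-17 - 8)*461 = -25*461 = -11525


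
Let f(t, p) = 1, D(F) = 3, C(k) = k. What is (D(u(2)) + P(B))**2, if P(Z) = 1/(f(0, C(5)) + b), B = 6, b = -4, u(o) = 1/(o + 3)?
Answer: 64/9 ≈ 7.1111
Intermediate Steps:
u(o) = 1/(3 + o)
P(Z) = -1/3 (P(Z) = 1/(1 - 4) = 1/(-3) = -1/3)
(D(u(2)) + P(B))**2 = (3 - 1/3)**2 = (8/3)**2 = 64/9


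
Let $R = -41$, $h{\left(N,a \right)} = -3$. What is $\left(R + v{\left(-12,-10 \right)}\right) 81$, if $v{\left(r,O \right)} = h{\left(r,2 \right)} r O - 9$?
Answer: $-33210$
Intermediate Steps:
$v{\left(r,O \right)} = -9 - 3 O r$ ($v{\left(r,O \right)} = - 3 r O - 9 = - 3 O r - 9 = -9 - 3 O r$)
$\left(R + v{\left(-12,-10 \right)}\right) 81 = \left(-41 - \left(9 - -360\right)\right) 81 = \left(-41 - 369\right) 81 = \left(-410\right) 81 = -33210$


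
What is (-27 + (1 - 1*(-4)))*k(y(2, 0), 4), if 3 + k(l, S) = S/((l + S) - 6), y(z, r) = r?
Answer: 110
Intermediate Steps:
k(l, S) = -3 + S/(-6 + S + l) (k(l, S) = -3 + S/((l + S) - 6) = -3 + S/((S + l) - 6) = -3 + S/(-6 + S + l))
(-27 + (1 - 1*(-4)))*k(y(2, 0), 4) = (-27 + (1 - 1*(-4)))*((18 - 3*0 - 2*4)/(-6 + 4 + 0)) = (-27 + (1 + 4))*((18 + 0 - 8)/(-2)) = (-27 + 5)*(-½*10) = -22*(-5) = 110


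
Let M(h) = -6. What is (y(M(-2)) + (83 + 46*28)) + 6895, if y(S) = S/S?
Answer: 8267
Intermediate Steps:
y(S) = 1
(y(M(-2)) + (83 + 46*28)) + 6895 = (1 + (83 + 46*28)) + 6895 = (1 + (83 + 1288)) + 6895 = (1 + 1371) + 6895 = 1372 + 6895 = 8267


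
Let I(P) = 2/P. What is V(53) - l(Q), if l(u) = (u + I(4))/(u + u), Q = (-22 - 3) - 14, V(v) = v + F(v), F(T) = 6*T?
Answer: 57799/156 ≈ 370.51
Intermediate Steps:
V(v) = 7*v (V(v) = v + 6*v = 7*v)
Q = -39 (Q = -25 - 14 = -39)
l(u) = (½ + u)/(2*u) (l(u) = (u + 2/4)/(u + u) = (u + 2*(¼))/((2*u)) = (u + ½)*(1/(2*u)) = (½ + u)*(1/(2*u)) = (½ + u)/(2*u))
V(53) - l(Q) = 7*53 - (1 + 2*(-39))/(4*(-39)) = 371 - (-1)*(1 - 78)/(4*39) = 371 - (-1)*(-77)/(4*39) = 371 - 1*77/156 = 371 - 77/156 = 57799/156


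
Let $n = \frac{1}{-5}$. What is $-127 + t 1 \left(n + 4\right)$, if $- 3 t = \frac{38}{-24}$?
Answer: $- \frac{22499}{180} \approx -124.99$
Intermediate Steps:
$n = - \frac{1}{5} \approx -0.2$
$t = \frac{19}{36}$ ($t = - \frac{38 \frac{1}{-24}}{3} = - \frac{38 \left(- \frac{1}{24}\right)}{3} = \left(- \frac{1}{3}\right) \left(- \frac{19}{12}\right) = \frac{19}{36} \approx 0.52778$)
$-127 + t 1 \left(n + 4\right) = -127 + \frac{19 \cdot 1 \left(- \frac{1}{5} + 4\right)}{36} = -127 + \frac{19 \cdot 1 \cdot \frac{19}{5}}{36} = -127 + \frac{19}{36} \cdot \frac{19}{5} = -127 + \frac{361}{180} = - \frac{22499}{180}$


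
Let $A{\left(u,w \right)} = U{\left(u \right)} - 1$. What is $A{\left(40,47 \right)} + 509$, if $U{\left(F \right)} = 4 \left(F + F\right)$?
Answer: $828$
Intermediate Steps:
$U{\left(F \right)} = 8 F$ ($U{\left(F \right)} = 4 \cdot 2 F = 8 F$)
$A{\left(u,w \right)} = -1 + 8 u$ ($A{\left(u,w \right)} = 8 u - 1 = -1 + 8 u$)
$A{\left(40,47 \right)} + 509 = \left(-1 + 8 \cdot 40\right) + 509 = \left(-1 + 320\right) + 509 = 319 + 509 = 828$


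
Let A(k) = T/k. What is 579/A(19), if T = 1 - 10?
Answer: -3667/3 ≈ -1222.3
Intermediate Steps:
T = -9
A(k) = -9/k
579/A(19) = 579/((-9/19)) = 579/((-9*1/19)) = 579/(-9/19) = 579*(-19/9) = -3667/3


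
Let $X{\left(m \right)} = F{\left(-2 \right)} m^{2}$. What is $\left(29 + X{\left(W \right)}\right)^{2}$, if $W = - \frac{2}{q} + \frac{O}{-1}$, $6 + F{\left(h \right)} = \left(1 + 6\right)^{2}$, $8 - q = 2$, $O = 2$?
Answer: $\frac{5607424}{81} \approx 69228.0$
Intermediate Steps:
$q = 6$ ($q = 8 - 2 = 6$)
$F{\left(h \right)} = 43$ ($F{\left(h \right)} = -6 + \left(1 + 6\right)^{2} = -6 + 7^{2} = -6 + 49 = 43$)
$W = - \frac{7}{3}$ ($W = - \frac{2}{6} + \frac{2}{-1} = \left(-2\right) \frac{1}{6} + 2 \left(-1\right) = - \frac{1}{3} - 2 = - \frac{7}{3} \approx -2.3333$)
$X{\left(m \right)} = 43 m^{2}$
$\left(29 + X{\left(W \right)}\right)^{2} = \left(29 + 43 \left(- \frac{7}{3}\right)^{2}\right)^{2} = \left(29 + 43 \cdot \frac{49}{9}\right)^{2} = \left(29 + \frac{2107}{9}\right)^{2} = \left(\frac{2368}{9}\right)^{2} = \frac{5607424}{81}$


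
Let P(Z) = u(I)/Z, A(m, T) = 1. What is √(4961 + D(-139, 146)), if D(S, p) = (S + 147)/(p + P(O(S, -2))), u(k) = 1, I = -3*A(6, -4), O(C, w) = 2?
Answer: √425901577/293 ≈ 70.435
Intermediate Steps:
I = -3 (I = -3*1 = -3)
P(Z) = 1/Z
D(S, p) = (147 + S)/(½ + p) (D(S, p) = (S + 147)/(p + 1/2) = (147 + S)/(p + ½) = (147 + S)/(½ + p))
√(4961 + D(-139, 146)) = √(4961 + 2*(147 - 139)/(1 + 2*146)) = √(4961 + 2*8/(1 + 292)) = √(4961 + 2*8/293) = √(4961 + 2*(1/293)*8) = √(4961 + 16/293) = √(1453589/293) = √425901577/293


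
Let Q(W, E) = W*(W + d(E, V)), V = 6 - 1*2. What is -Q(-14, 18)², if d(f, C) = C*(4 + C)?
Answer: -63504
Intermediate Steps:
V = 4 (V = 6 - 2 = 4)
Q(W, E) = W*(32 + W) (Q(W, E) = W*(W + 4*(4 + 4)) = W*(W + 4*8) = W*(W + 32) = W*(32 + W))
-Q(-14, 18)² = -(-14*(32 - 14))² = -(-14*18)² = -1*(-252)² = -1*63504 = -63504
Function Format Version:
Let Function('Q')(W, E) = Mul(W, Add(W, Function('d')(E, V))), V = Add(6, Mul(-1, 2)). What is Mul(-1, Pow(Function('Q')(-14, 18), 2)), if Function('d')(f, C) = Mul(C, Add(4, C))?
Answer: -63504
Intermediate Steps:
V = 4 (V = Add(6, -2) = 4)
Function('Q')(W, E) = Mul(W, Add(32, W)) (Function('Q')(W, E) = Mul(W, Add(W, Mul(4, Add(4, 4)))) = Mul(W, Add(W, Mul(4, 8))) = Mul(W, Add(W, 32)) = Mul(W, Add(32, W)))
Mul(-1, Pow(Function('Q')(-14, 18), 2)) = Mul(-1, Pow(Mul(-14, Add(32, -14)), 2)) = Mul(-1, Pow(Mul(-14, 18), 2)) = Mul(-1, Pow(-252, 2)) = Mul(-1, 63504) = -63504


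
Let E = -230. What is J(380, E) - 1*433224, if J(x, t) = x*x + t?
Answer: -289054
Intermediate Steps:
J(x, t) = t + x² (J(x, t) = x² + t = t + x²)
J(380, E) - 1*433224 = (-230 + 380²) - 1*433224 = (-230 + 144400) - 433224 = 144170 - 433224 = -289054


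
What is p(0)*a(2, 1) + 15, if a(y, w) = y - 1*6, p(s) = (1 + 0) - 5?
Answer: 31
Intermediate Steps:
p(s) = -4 (p(s) = 1 - 5 = -4)
a(y, w) = -6 + y (a(y, w) = y - 6 = -6 + y)
p(0)*a(2, 1) + 15 = -4*(-6 + 2) + 15 = -4*(-4) + 15 = 16 + 15 = 31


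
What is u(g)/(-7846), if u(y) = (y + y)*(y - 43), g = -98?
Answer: -13818/3923 ≈ -3.5223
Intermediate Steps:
u(y) = 2*y*(-43 + y) (u(y) = (2*y)*(-43 + y) = 2*y*(-43 + y))
u(g)/(-7846) = (2*(-98)*(-43 - 98))/(-7846) = (2*(-98)*(-141))*(-1/7846) = 27636*(-1/7846) = -13818/3923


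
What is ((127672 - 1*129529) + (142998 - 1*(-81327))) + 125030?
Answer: 347498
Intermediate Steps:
((127672 - 1*129529) + (142998 - 1*(-81327))) + 125030 = ((127672 - 129529) + (142998 + 81327)) + 125030 = (-1857 + 224325) + 125030 = 222468 + 125030 = 347498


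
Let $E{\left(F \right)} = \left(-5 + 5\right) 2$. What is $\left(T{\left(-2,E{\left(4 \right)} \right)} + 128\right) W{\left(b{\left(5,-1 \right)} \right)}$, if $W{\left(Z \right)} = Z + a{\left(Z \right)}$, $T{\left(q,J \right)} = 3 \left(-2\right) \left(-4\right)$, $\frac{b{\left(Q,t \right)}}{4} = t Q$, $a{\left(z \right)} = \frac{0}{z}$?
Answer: $-3040$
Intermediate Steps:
$a{\left(z \right)} = 0$
$b{\left(Q,t \right)} = 4 Q t$ ($b{\left(Q,t \right)} = 4 t Q = 4 Q t$)
$E{\left(F \right)} = 0$ ($E{\left(F \right)} = 0 \cdot 2 = 0$)
$T{\left(q,J \right)} = 24$ ($T{\left(q,J \right)} = \left(-6\right) \left(-4\right) = 24$)
$W{\left(Z \right)} = Z$ ($W{\left(Z \right)} = Z + 0 = Z$)
$\left(T{\left(-2,E{\left(4 \right)} \right)} + 128\right) W{\left(b{\left(5,-1 \right)} \right)} = \left(24 + 128\right) 4 \cdot 5 \left(-1\right) = 152 \left(-20\right) = -3040$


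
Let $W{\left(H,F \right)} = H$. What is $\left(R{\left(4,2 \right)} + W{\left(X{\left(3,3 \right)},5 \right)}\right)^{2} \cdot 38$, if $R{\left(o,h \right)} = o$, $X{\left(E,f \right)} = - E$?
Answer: $38$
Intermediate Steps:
$\left(R{\left(4,2 \right)} + W{\left(X{\left(3,3 \right)},5 \right)}\right)^{2} \cdot 38 = \left(4 - 3\right)^{2} \cdot 38 = 1^{2} \cdot 38 = 1 \cdot 38 = 38$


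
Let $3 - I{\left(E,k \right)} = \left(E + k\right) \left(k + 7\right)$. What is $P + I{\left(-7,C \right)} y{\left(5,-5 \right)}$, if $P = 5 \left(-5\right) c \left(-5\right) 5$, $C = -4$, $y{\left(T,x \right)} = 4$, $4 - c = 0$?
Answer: $2644$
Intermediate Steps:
$c = 4$ ($c = 4 - 0 = 4 + 0 = 4$)
$I{\left(E,k \right)} = 3 - \left(7 + k\right) \left(E + k\right)$ ($I{\left(E,k \right)} = 3 - \left(E + k\right) \left(k + 7\right) = 3 - \left(E + k\right) \left(7 + k\right) = 3 - \left(7 + k\right) \left(E + k\right)$)
$P = 2500$ ($P = 5 \left(-5\right) 4 \left(-5\right) 5 = - 25 \left(\left(-20\right) 5\right) = \left(-25\right) \left(-100\right) = 2500$)
$P + I{\left(-7,C \right)} y{\left(5,-5 \right)} = 2500 + \left(3 - \left(-4\right)^{2} - -49 - -28 - \left(-7\right) \left(-4\right)\right) 4 = 2500 + \left(3 - 16 + 49 + 28 - 28\right) 4 = 2500 + 36 \cdot 4 = 2500 + 144 = 2644$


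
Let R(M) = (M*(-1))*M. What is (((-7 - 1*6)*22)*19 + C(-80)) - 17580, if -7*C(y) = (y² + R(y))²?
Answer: -23014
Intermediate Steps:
R(M) = -M² (R(M) = (-M)*M = -M²)
C(y) = 0 (C(y) = -(y² - y²)²/7 = -⅐*0² = -⅐*0 = 0)
(((-7 - 1*6)*22)*19 + C(-80)) - 17580 = (((-7 - 1*6)*22)*19 + 0) - 17580 = (((-7 - 6)*22)*19 + 0) - 17580 = (-13*22*19 + 0) - 17580 = (-286*19 + 0) - 17580 = (-5434 + 0) - 17580 = -5434 - 17580 = -23014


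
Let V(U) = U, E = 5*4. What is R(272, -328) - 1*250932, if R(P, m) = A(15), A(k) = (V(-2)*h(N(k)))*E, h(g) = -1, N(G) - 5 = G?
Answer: -250892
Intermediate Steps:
N(G) = 5 + G
E = 20
A(k) = 40 (A(k) = -2*(-1)*20 = 2*20 = 40)
R(P, m) = 40
R(272, -328) - 1*250932 = 40 - 1*250932 = 40 - 250932 = -250892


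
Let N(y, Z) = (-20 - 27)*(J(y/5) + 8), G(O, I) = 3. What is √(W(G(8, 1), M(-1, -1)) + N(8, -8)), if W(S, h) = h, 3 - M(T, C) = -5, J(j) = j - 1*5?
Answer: I*√5205/5 ≈ 14.429*I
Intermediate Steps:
J(j) = -5 + j (J(j) = j - 5 = -5 + j)
M(T, C) = 8 (M(T, C) = 3 - 1*(-5) = 3 + 5 = 8)
N(y, Z) = -141 - 47*y/5 (N(y, Z) = (-20 - 27)*((-5 + y/5) + 8) = -47*((-5 + y*(⅕)) + 8) = -47*((-5 + y/5) + 8) = -47*(3 + y/5) = -141 - 47*y/5)
√(W(G(8, 1), M(-1, -1)) + N(8, -8)) = √(8 + (-141 - 47/5*8)) = √(8 + (-141 - 376/5)) = √(8 - 1081/5) = √(-1041/5) = I*√5205/5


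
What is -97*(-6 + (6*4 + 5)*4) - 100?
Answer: -10770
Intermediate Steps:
-97*(-6 + (6*4 + 5)*4) - 100 = -97*(-6 + (24 + 5)*4) - 100 = -97*(-6 + 29*4) - 100 = -97*(-6 + 116) - 100 = -97*110 - 100 = -10670 - 100 = -10770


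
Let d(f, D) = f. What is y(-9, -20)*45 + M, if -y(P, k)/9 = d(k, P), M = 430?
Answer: 8530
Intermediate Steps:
y(P, k) = -9*k
y(-9, -20)*45 + M = -9*(-20)*45 + 430 = 180*45 + 430 = 8100 + 430 = 8530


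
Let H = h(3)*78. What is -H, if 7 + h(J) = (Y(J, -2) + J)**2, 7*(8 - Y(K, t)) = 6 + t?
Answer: -388908/49 ≈ -7936.9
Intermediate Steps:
Y(K, t) = 50/7 - t/7 (Y(K, t) = 8 - (6 + t)/7 = 8 + (-6/7 - t/7) = 50/7 - t/7)
h(J) = -7 + (52/7 + J)**2 (h(J) = -7 + ((50/7 - 1/7*(-2)) + J)**2 = -7 + ((50/7 + 2/7) + J)**2 = -7 + (52/7 + J)**2)
H = 388908/49 (H = (-7 + (52 + 7*3)**2/49)*78 = (-7 + (52 + 21)**2/49)*78 = (-7 + (1/49)*73**2)*78 = (-7 + (1/49)*5329)*78 = (-7 + 5329/49)*78 = (4986/49)*78 = 388908/49 ≈ 7936.9)
-H = -1*388908/49 = -388908/49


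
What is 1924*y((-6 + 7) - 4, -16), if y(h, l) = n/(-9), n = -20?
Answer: 38480/9 ≈ 4275.6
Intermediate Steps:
y(h, l) = 20/9 (y(h, l) = -20/(-9) = -20*(-⅑) = 20/9)
1924*y((-6 + 7) - 4, -16) = 1924*(20/9) = 38480/9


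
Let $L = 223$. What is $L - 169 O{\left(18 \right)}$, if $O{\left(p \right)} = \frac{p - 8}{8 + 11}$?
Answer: $\frac{2547}{19} \approx 134.05$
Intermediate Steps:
$O{\left(p \right)} = - \frac{8}{19} + \frac{p}{19}$ ($O{\left(p \right)} = \frac{-8 + p}{19} = \left(-8 + p\right) \frac{1}{19} = - \frac{8}{19} + \frac{p}{19}$)
$L - 169 O{\left(18 \right)} = 223 - 169 \left(- \frac{8}{19} + \frac{1}{19} \cdot 18\right) = 223 - 169 \left(- \frac{8}{19} + \frac{18}{19}\right) = 223 - \frac{1690}{19} = \frac{2547}{19}$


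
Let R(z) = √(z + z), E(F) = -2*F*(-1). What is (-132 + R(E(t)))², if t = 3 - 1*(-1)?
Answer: 16384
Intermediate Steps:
t = 4 (t = 3 + 1 = 4)
E(F) = 2*F
R(z) = √2*√z (R(z) = √(2*z) = √2*√z)
(-132 + R(E(t)))² = (-132 + √2*√(2*4))² = (-132 + √2*√8)² = (-132 + √2*(2*√2))² = (-132 + 4)² = (-128)² = 16384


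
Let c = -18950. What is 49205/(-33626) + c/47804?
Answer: -21980945/11819539 ≈ -1.8597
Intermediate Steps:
49205/(-33626) + c/47804 = 49205/(-33626) - 18950/47804 = 49205*(-1/33626) - 18950*1/47804 = -49205/33626 - 9475/23902 = -21980945/11819539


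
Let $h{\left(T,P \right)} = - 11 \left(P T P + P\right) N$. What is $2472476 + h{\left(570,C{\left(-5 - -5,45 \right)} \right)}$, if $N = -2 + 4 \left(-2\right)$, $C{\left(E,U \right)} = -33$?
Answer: $70749146$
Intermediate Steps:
$N = -10$ ($N = -2 - 8 = -10$)
$h{\left(T,P \right)} = 110 P + 110 T P^{2}$ ($h{\left(T,P \right)} = - 11 \left(P T P + P\right) \left(-10\right) = - 11 \left(T P^{2} + P\right) \left(-10\right) = - 11 \left(P + T P^{2}\right) \left(-10\right) = \left(- 11 P - 11 T P^{2}\right) \left(-10\right) = 110 P + 110 T P^{2}$)
$2472476 + h{\left(570,C{\left(-5 - -5,45 \right)} \right)} = 2472476 + 110 \left(-33\right) \left(1 - 18810\right) = 2472476 + 110 \left(-33\right) \left(-18809\right) = 2472476 + 68276670 = 70749146$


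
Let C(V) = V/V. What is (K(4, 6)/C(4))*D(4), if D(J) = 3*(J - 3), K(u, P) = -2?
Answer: -6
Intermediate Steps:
D(J) = -9 + 3*J (D(J) = 3*(-3 + J) = -9 + 3*J)
C(V) = 1
(K(4, 6)/C(4))*D(4) = (-2/1)*(-9 + 3*4) = (-2*1)*(-9 + 12) = -2*3 = -6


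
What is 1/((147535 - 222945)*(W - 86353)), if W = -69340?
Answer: 1/11740809130 ≈ 8.5173e-11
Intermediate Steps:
1/((147535 - 222945)*(W - 86353)) = 1/((147535 - 222945)*(-69340 - 86353)) = 1/(-75410*(-155693)) = 1/11740809130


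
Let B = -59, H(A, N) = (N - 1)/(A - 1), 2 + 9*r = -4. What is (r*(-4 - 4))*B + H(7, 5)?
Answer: -314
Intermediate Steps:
r = -2/3 (r = -2/9 + (1/9)*(-4) = -2/9 - 4/9 = -2/3 ≈ -0.66667)
H(A, N) = (-1 + N)/(-1 + A)
(r*(-4 - 4))*B + H(7, 5) = -2*(-4 - 4)/3*(-59) + (-1 + 5)/(-1 + 7) = -2/3*(-8)*(-59) + 4/6 = (16/3)*(-59) + (1/6)*4 = -944/3 + 2/3 = -314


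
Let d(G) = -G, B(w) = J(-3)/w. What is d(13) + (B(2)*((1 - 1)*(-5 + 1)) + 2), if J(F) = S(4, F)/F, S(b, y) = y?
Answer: -11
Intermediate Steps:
J(F) = 1 (J(F) = F/F = 1)
B(w) = 1/w
d(13) + (B(2)*((1 - 1)*(-5 + 1)) + 2) = -1*13 + (((1 - 1)*(-5 + 1))/2 + 2) = -13 + ((0*(-4))/2 + 2) = -13 + ((1/2)*0 + 2) = -13 + (0 + 2) = -13 + 2 = -11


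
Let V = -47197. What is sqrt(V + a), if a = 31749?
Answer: 2*I*sqrt(3862) ≈ 124.29*I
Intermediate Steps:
sqrt(V + a) = sqrt(-47197 + 31749) = sqrt(-15448) = 2*I*sqrt(3862)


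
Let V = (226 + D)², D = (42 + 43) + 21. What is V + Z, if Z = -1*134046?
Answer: -23822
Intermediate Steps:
Z = -134046
D = 106 (D = 85 + 21 = 106)
V = 110224 (V = (226 + 106)² = 332² = 110224)
V + Z = 110224 - 134046 = -23822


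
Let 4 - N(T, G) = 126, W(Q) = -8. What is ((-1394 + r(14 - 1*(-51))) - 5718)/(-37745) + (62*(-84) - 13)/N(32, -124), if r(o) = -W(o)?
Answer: 197933333/4604890 ≈ 42.983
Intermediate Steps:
N(T, G) = -122 (N(T, G) = 4 - 1*126 = 4 - 126 = -122)
r(o) = 8 (r(o) = -1*(-8) = 8)
((-1394 + r(14 - 1*(-51))) - 5718)/(-37745) + (62*(-84) - 13)/N(32, -124) = ((-1394 + 8) - 5718)/(-37745) + (62*(-84) - 13)/(-122) = (-1386 - 5718)*(-1/37745) + (-5208 - 13)*(-1/122) = -7104*(-1/37745) - 5221*(-1/122) = 7104/37745 + 5221/122 = 197933333/4604890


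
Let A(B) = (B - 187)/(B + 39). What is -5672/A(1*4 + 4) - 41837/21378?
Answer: 5691543929/3826662 ≈ 1487.3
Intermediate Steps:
A(B) = (-187 + B)/(39 + B)
-5672/A(1*4 + 4) - 41837/21378 = -5672*(39 + (1*4 + 4))/(-187 + (1*4 + 4)) - 41837/21378 = -5672*(39 + (4 + 4))/(-187 + (4 + 4)) - 41837*1/21378 = -5672*(39 + 8)/(-187 + 8) - 41837/21378 = -5672/(-179/47) - 41837/21378 = -5672*(-47/179) - 41837/21378 = 266584/179 - 41837/21378 = 5691543929/3826662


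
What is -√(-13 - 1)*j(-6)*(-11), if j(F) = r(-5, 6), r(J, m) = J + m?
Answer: 11*I*√14 ≈ 41.158*I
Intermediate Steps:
j(F) = 1 (j(F) = -5 + 6 = 1)
-√(-13 - 1)*j(-6)*(-11) = -√(-13 - 1)*1*(-11) = -√(-14)*1*(-11) = -(I*√14)*1*(-11) = -I*√14*(-11) = -(-11)*I*√14 = 11*I*√14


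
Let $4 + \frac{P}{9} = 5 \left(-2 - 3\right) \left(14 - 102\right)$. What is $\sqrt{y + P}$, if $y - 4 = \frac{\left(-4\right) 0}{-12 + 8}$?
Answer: $2 \sqrt{4942} \approx 140.6$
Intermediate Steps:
$y = 4$ ($y = 4 + \frac{\left(-4\right) 0}{-12 + 8} = 4 + \frac{0}{-4} = 4 + 0 \left(- \frac{1}{4}\right) = 4 + 0 = 4$)
$P = 19764$ ($P = -36 + 9 \cdot 5 \left(-2 - 3\right) \left(14 - 102\right) = -36 + 9 \cdot 5 \left(-5\right) \left(-88\right) = -36 + 9 \left(\left(-25\right) \left(-88\right)\right) = -36 + 9 \cdot 2200 = -36 + 19800 = 19764$)
$\sqrt{y + P} = \sqrt{4 + 19764} = \sqrt{19768} = 2 \sqrt{4942}$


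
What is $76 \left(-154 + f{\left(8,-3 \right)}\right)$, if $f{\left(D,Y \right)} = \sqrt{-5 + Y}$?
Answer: $-11704 + 152 i \sqrt{2} \approx -11704.0 + 214.96 i$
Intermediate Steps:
$76 \left(-154 + f{\left(8,-3 \right)}\right) = 76 \left(-154 + \sqrt{-5 - 3}\right) = 76 \left(-154 + \sqrt{-8}\right) = 76 \left(-154 + 2 i \sqrt{2}\right) = -11704 + 152 i \sqrt{2}$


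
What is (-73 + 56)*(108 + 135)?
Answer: -4131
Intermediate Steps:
(-73 + 56)*(108 + 135) = -17*243 = -4131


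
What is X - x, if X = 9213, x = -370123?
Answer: 379336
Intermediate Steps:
X - x = 9213 - 1*(-370123) = 9213 + 370123 = 379336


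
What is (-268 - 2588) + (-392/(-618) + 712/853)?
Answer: -752388716/263577 ≈ -2854.5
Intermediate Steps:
(-268 - 2588) + (-392/(-618) + 712/853) = -2856 + (-392*(-1/618) + 712*(1/853)) = -2856 + (196/309 + 712/853) = -2856 + 387196/263577 = -752388716/263577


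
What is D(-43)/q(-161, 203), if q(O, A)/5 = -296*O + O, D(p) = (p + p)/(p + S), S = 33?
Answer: 43/1187375 ≈ 3.6214e-5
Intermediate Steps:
D(p) = 2*p/(33 + p) (D(p) = (p + p)/(p + 33) = (2*p)/(33 + p) = 2*p/(33 + p))
q(O, A) = -1475*O (q(O, A) = 5*(-296*O + O) = 5*(-295*O) = -1475*O)
D(-43)/q(-161, 203) = (2*(-43)/(33 - 43))/((-1475*(-161))) = (2*(-43)/(-10))/237475 = (2*(-43)*(-1/10))*(1/237475) = (43/5)*(1/237475) = 43/1187375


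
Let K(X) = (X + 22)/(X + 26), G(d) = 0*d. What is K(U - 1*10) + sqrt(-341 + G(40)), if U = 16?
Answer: 7/8 + I*sqrt(341) ≈ 0.875 + 18.466*I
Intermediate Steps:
G(d) = 0
K(X) = (22 + X)/(26 + X)
K(U - 1*10) + sqrt(-341 + G(40)) = (22 + (16 - 1*10))/(26 + (16 - 1*10)) + sqrt(-341 + 0) = (22 + (16 - 10))/(26 + (16 - 10)) + sqrt(-341) = (22 + 6)/(26 + 6) + I*sqrt(341) = 28/32 + I*sqrt(341) = (1/32)*28 + I*sqrt(341) = 7/8 + I*sqrt(341)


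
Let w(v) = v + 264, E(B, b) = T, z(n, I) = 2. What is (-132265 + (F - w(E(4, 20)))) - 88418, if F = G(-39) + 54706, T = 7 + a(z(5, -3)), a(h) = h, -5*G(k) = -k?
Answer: -831289/5 ≈ -1.6626e+5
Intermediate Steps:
G(k) = k/5 (G(k) = -(-1)*k/5 = k/5)
T = 9 (T = 7 + 2 = 9)
E(B, b) = 9
w(v) = 264 + v
F = 273491/5 (F = (⅕)*(-39) + 54706 = -39/5 + 54706 = 273491/5 ≈ 54698.)
(-132265 + (F - w(E(4, 20)))) - 88418 = (-132265 + (273491/5 - (264 + 9))) - 88418 = (-132265 + (273491/5 - 1*273)) - 88418 = (-132265 + (273491/5 - 273)) - 88418 = (-132265 + 272126/5) - 88418 = -389199/5 - 88418 = -831289/5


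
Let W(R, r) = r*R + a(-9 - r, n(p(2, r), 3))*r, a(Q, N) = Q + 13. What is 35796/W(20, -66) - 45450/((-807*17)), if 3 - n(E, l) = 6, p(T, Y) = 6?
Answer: -6142009/2263635 ≈ -2.7133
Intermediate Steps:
n(E, l) = -3 (n(E, l) = 3 - 1*6 = 3 - 6 = -3)
a(Q, N) = 13 + Q
W(R, r) = R*r + r*(4 - r) (W(R, r) = r*R + (13 + (-9 - r))*r = R*r + (4 - r)*r = R*r + r*(4 - r))
35796/W(20, -66) - 45450/((-807*17)) = 35796/((-66*(4 + 20 - 1*(-66)))) - 45450/((-807*17)) = 35796/((-66*(4 + 20 + 66))) - 45450/(-13719) = 35796/((-66*90)) - 45450*(-1/13719) = 35796/(-5940) + 15150/4573 = 35796*(-1/5940) + 15150/4573 = -2983/495 + 15150/4573 = -6142009/2263635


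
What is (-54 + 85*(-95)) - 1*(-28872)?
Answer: 20743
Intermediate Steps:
(-54 + 85*(-95)) - 1*(-28872) = (-54 - 8075) + 28872 = -8129 + 28872 = 20743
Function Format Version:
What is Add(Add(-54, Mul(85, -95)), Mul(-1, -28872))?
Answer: 20743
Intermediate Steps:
Add(Add(-54, Mul(85, -95)), Mul(-1, -28872)) = Add(Add(-54, -8075), 28872) = Add(-8129, 28872) = 20743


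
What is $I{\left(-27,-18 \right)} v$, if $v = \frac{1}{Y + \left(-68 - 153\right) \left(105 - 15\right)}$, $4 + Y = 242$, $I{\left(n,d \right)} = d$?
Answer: $\frac{9}{9826} \approx 0.00091594$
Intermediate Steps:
$Y = 238$ ($Y = -4 + 242 = 238$)
$v = - \frac{1}{19652}$ ($v = \frac{1}{238 + \left(-68 - 153\right) \left(105 - 15\right)} = \frac{1}{238 - 19890} = \frac{1}{-19652} = - \frac{1}{19652} \approx -5.0885 \cdot 10^{-5}$)
$I{\left(-27,-18 \right)} v = \left(-18\right) \left(- \frac{1}{19652}\right) = \frac{9}{9826}$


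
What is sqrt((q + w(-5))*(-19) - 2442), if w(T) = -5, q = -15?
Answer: I*sqrt(2062) ≈ 45.409*I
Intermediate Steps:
sqrt((q + w(-5))*(-19) - 2442) = sqrt((-15 - 5)*(-19) - 2442) = sqrt(-20*(-19) - 2442) = sqrt(380 - 2442) = sqrt(-2062) = I*sqrt(2062)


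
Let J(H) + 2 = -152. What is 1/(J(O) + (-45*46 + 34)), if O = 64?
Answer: -1/2190 ≈ -0.00045662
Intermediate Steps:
J(H) = -154 (J(H) = -2 - 152 = -154)
1/(J(O) + (-45*46 + 34)) = 1/(-154 + (-45*46 + 34)) = 1/(-154 + (-2070 + 34)) = 1/(-154 - 2036) = 1/(-2190) = -1/2190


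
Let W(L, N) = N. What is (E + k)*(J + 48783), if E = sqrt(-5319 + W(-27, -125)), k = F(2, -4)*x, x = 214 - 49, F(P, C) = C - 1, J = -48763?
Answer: -16500 + 40*I*sqrt(1361) ≈ -16500.0 + 1475.7*I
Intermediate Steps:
F(P, C) = -1 + C
x = 165
k = -825 (k = (-1 - 4)*165 = -5*165 = -825)
E = 2*I*sqrt(1361) (E = sqrt(-5319 - 125) = sqrt(-5444) = 2*I*sqrt(1361) ≈ 73.783*I)
(E + k)*(J + 48783) = (2*I*sqrt(1361) - 825)*(-48763 + 48783) = (-825 + 2*I*sqrt(1361))*20 = -16500 + 40*I*sqrt(1361)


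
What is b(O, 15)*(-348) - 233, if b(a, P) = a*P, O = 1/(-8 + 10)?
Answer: -2843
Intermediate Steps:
O = 1/2 ≈ 0.50000
b(a, P) = P*a
b(O, 15)*(-348) - 233 = (15*(1/2))*(-348) - 233 = (15/2)*(-348) - 233 = -2610 - 233 = -2843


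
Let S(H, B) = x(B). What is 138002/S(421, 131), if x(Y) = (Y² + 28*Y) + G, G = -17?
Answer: 69001/10406 ≈ 6.6309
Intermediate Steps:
x(Y) = -17 + Y² + 28*Y (x(Y) = (Y² + 28*Y) - 17 = -17 + Y² + 28*Y)
S(H, B) = -17 + B² + 28*B
138002/S(421, 131) = 138002/(-17 + 131² + 28*131) = 138002/(-17 + 17161 + 3668) = 138002/20812 = 138002*(1/20812) = 69001/10406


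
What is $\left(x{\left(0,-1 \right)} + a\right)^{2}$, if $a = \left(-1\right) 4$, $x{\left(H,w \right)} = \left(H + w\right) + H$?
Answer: $25$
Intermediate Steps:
$x{\left(H,w \right)} = w + 2 H$
$a = -4$
$\left(x{\left(0,-1 \right)} + a\right)^{2} = \left(\left(-1 + 2 \cdot 0\right) - 4\right)^{2} = \left(\left(-1 + 0\right) - 4\right)^{2} = \left(-1 - 4\right)^{2} = \left(-5\right)^{2} = 25$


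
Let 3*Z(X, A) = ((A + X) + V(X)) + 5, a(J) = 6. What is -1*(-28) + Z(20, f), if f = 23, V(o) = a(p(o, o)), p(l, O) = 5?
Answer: 46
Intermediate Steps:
V(o) = 6
Z(X, A) = 11/3 + A/3 + X/3 (Z(X, A) = (((A + X) + 6) + 5)/3 = ((6 + A + X) + 5)/3 = (11 + A + X)/3 = 11/3 + A/3 + X/3)
-1*(-28) + Z(20, f) = -1*(-28) + (11/3 + (⅓)*23 + (⅓)*20) = 28 + (11/3 + 23/3 + 20/3) = 28 + 18 = 46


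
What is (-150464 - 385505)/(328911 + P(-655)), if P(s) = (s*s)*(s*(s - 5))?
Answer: -535969/185467836411 ≈ -2.8898e-6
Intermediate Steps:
P(s) = s**3*(-5 + s) (P(s) = s**2*(s*(-5 + s)) = s**3*(-5 + s))
(-150464 - 385505)/(328911 + P(-655)) = (-150464 - 385505)/(328911 + (-655)**3*(-5 - 655)) = -535969/(328911 - 281011375*(-660)) = -535969/(328911 + 185467507500) = -535969/185467836411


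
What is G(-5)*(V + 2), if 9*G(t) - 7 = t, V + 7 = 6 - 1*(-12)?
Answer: 26/9 ≈ 2.8889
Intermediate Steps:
V = 11 (V = -7 + (6 - 1*(-12)) = -7 + (6 + 12) = -7 + 18 = 11)
G(t) = 7/9 + t/9
G(-5)*(V + 2) = (7/9 + (⅑)*(-5))*(11 + 2) = (7/9 - 5/9)*13 = (2/9)*13 = 26/9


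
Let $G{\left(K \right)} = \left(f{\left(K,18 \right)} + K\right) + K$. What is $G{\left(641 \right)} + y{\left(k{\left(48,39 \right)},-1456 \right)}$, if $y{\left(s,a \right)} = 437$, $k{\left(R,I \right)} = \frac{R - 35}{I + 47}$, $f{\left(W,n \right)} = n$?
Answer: $1737$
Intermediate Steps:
$k{\left(R,I \right)} = \frac{-35 + R}{47 + I}$
$G{\left(K \right)} = 18 + 2 K$ ($G{\left(K \right)} = \left(18 + K\right) + K = 18 + 2 K$)
$G{\left(641 \right)} + y{\left(k{\left(48,39 \right)},-1456 \right)} = \left(18 + 2 \cdot 641\right) + 437 = \left(18 + 1282\right) + 437 = 1300 + 437 = 1737$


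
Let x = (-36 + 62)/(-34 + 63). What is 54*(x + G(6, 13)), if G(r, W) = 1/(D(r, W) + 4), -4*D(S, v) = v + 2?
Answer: 7668/29 ≈ 264.41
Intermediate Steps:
D(S, v) = -½ - v/4 (D(S, v) = -(v + 2)/4 = -(2 + v)/4 = -½ - v/4)
G(r, W) = 1/(7/2 - W/4) (G(r, W) = 1/((-½ - W/4) + 4) = 1/(7/2 - W/4))
x = 26/29 ≈ 0.89655
54*(x + G(6, 13)) = 54*(26/29 - 4/(-14 + 13)) = 54*(26/29 - 4/(-1)) = 54*(26/29 - 4*(-1)) = 54*(26/29 + 4) = 54*(142/29) = 7668/29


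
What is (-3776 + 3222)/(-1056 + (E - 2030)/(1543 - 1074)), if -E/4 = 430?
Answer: 129913/249507 ≈ 0.52068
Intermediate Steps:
E = -1720 (E = -4*430 = -1720)
(-3776 + 3222)/(-1056 + (E - 2030)/(1543 - 1074)) = (-3776 + 3222)/(-1056 + (-1720 - 2030)/(1543 - 1074)) = -554/(-1056 - 3750/469) = -554/(-499014/469) = -554*(-469/499014) = 129913/249507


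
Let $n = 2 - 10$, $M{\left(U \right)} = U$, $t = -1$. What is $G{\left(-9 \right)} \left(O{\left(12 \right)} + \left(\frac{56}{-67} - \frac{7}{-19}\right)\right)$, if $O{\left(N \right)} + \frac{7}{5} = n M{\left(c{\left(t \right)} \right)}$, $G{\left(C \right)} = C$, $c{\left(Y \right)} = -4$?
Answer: $- \frac{1726146}{6365} \approx -271.19$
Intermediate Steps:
$n = -8$ ($n = 2 - 10 = -8$)
$O{\left(N \right)} = \frac{153}{5}$ ($O{\left(N \right)} = - \frac{7}{5} - -32 = - \frac{7}{5} + 32 = \frac{153}{5}$)
$G{\left(-9 \right)} \left(O{\left(12 \right)} + \left(\frac{56}{-67} - \frac{7}{-19}\right)\right) = - 9 \left(\frac{153}{5} + \left(\frac{56}{-67} - \frac{7}{-19}\right)\right) = - 9 \left(\frac{153}{5} + \left(56 \left(- \frac{1}{67}\right) - - \frac{7}{19}\right)\right) = - 9 \left(\frac{153}{5} + \left(- \frac{56}{67} + \frac{7}{19}\right)\right) = - 9 \left(\frac{153}{5} - \frac{595}{1273}\right) = \left(-9\right) \frac{191794}{6365} = - \frac{1726146}{6365}$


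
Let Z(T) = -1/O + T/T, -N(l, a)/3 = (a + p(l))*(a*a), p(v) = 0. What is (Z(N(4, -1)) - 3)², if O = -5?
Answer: 81/25 ≈ 3.2400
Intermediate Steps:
N(l, a) = -3*a³ (N(l, a) = -3*(a + 0)*a*a = -3*a*a² = -3*a³)
Z(T) = 6/5 (Z(T) = -1/(-5) + T/T = -1*(-⅕) + 1 = ⅕ + 1 = 6/5)
(Z(N(4, -1)) - 3)² = (6/5 - 3)² = (-9/5)² = 81/25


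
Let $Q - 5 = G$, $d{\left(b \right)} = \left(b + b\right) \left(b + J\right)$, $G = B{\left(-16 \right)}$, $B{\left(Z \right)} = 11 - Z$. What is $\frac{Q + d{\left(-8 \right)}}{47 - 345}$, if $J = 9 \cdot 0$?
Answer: $- \frac{80}{149} \approx -0.53691$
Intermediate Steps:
$J = 0$
$G = 27$ ($G = 11 - -16 = 11 + 16 = 27$)
$d{\left(b \right)} = 2 b^{2}$ ($d{\left(b \right)} = \left(b + b\right) \left(b + 0\right) = 2 b b = 2 b^{2}$)
$Q = 32$ ($Q = 5 + 27 = 32$)
$\frac{Q + d{\left(-8 \right)}}{47 - 345} = \frac{32 + 2 \left(-8\right)^{2}}{47 - 345} = \frac{32 + 2 \cdot 64}{-298} = \left(32 + 128\right) \left(- \frac{1}{298}\right) = 160 \left(- \frac{1}{298}\right) = - \frac{80}{149}$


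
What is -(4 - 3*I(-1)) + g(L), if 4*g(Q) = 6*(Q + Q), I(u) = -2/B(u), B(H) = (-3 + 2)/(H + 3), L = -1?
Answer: 5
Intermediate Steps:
B(H) = -1/(3 + H)
I(u) = 6 + 2*u (I(u) = -(-6 - 2*u) = -2*(-3 - u) = 6 + 2*u)
g(Q) = 3*Q (g(Q) = (6*(Q + Q))/4 = (6*(2*Q))/4 = (12*Q)/4 = 3*Q)
-(4 - 3*I(-1)) + g(L) = -(4 - 3*(6 + 2*(-1))) + 3*(-1) = -(4 - 3*(6 - 2)) - 3 = -(4 - 3*4) - 3 = -(4 - 12) - 3 = -1*(-8) - 3 = 8 - 3 = 5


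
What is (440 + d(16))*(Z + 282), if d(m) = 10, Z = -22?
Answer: 117000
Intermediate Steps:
(440 + d(16))*(Z + 282) = (440 + 10)*(-22 + 282) = 450*260 = 117000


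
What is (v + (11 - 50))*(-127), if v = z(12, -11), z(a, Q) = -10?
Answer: 6223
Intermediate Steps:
v = -10
(v + (11 - 50))*(-127) = (-10 + (11 - 50))*(-127) = (-10 - 39)*(-127) = -49*(-127) = 6223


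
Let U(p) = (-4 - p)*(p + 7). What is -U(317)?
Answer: 104004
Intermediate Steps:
U(p) = (-4 - p)*(7 + p)
-U(317) = -(-28 - 1*317² - 11*317) = -(-28 - 1*100489 - 3487) = -(-28 - 100489 - 3487) = -1*(-104004) = 104004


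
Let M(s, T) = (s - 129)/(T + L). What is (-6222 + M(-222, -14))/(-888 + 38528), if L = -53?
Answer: -416523/2521880 ≈ -0.16516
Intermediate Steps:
M(s, T) = (-129 + s)/(-53 + T) (M(s, T) = (s - 129)/(T - 53) = (-129 + s)/(-53 + T))
(-6222 + M(-222, -14))/(-888 + 38528) = (-6222 + (-129 - 222)/(-53 - 14))/(-888 + 38528) = (-6222 - 351/(-67))/37640 = (-6222 - 1/67*(-351))*(1/37640) = (-6222 + 351/67)*(1/37640) = -416523/67*1/37640 = -416523/2521880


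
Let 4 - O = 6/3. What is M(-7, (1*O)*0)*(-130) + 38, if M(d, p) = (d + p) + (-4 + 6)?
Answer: 688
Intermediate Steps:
O = 2 (O = 4 - 6/3 = 4 - 1*2 = 4 - 2 = 2)
M(d, p) = 2 + d + p (M(d, p) = (d + p) + 2 = 2 + d + p)
M(-7, (1*O)*0)*(-130) + 38 = (2 - 7 + (1*2)*0)*(-130) + 38 = (2 - 7 + 2*0)*(-130) + 38 = (2 - 7 + 0)*(-130) + 38 = -5*(-130) + 38 = 650 + 38 = 688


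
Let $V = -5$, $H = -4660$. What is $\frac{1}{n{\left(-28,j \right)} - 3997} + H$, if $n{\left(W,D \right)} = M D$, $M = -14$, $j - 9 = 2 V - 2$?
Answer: $- \frac{18430301}{3955} \approx -4660.0$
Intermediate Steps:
$j = -3$ ($j = 9 + \left(2 \left(-5\right) - 2\right) = 9 - 12 = -3$)
$n{\left(W,D \right)} = - 14 D$
$\frac{1}{n{\left(-28,j \right)} - 3997} + H = \frac{1}{\left(-14\right) \left(-3\right) - 3997} - 4660 = \frac{1}{42 - 3997} - 4660 = \frac{1}{-3955} - 4660 = - \frac{1}{3955} - 4660 = - \frac{18430301}{3955}$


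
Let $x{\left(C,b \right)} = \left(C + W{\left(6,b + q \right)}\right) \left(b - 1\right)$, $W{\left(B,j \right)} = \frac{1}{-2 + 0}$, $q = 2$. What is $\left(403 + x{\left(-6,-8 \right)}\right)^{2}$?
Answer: $\frac{851929}{4} \approx 2.1298 \cdot 10^{5}$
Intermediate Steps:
$W{\left(B,j \right)} = - \frac{1}{2}$ ($W{\left(B,j \right)} = \frac{1}{-2} = - \frac{1}{2}$)
$x{\left(C,b \right)} = \left(-1 + b\right) \left(- \frac{1}{2} + C\right)$ ($x{\left(C,b \right)} = \left(C - \frac{1}{2}\right) \left(b - 1\right) = \left(- \frac{1}{2} + C\right) \left(-1 + b\right) = \left(-1 + b\right) \left(- \frac{1}{2} + C\right)$)
$\left(403 + x{\left(-6,-8 \right)}\right)^{2} = \left(403 - - \frac{117}{2}\right)^{2} = \left(403 + \left(\frac{1}{2} + 6 + 4 + 48\right)\right)^{2} = \left(403 + \frac{117}{2}\right)^{2} = \left(\frac{923}{2}\right)^{2} = \frac{851929}{4}$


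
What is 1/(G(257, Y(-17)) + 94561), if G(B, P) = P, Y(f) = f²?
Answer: 1/94850 ≈ 1.0543e-5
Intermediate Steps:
1/(G(257, Y(-17)) + 94561) = 1/((-17)² + 94561) = 1/(289 + 94561) = 1/94850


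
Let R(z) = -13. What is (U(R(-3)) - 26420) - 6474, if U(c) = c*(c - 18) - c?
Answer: -32478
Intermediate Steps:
U(c) = -c + c*(-18 + c) (U(c) = c*(-18 + c) - c = -c + c*(-18 + c))
(U(R(-3)) - 26420) - 6474 = (-13*(-19 - 13) - 26420) - 6474 = (-13*(-32) - 26420) - 6474 = (416 - 26420) - 6474 = -26004 - 6474 = -32478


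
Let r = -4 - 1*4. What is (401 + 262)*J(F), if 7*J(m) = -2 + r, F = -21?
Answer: -6630/7 ≈ -947.14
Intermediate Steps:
r = -8 (r = -4 - 4 = -8)
J(m) = -10/7 (J(m) = (-2 - 8)/7 = (1/7)*(-10) = -10/7)
(401 + 262)*J(F) = (401 + 262)*(-10/7) = 663*(-10/7) = -6630/7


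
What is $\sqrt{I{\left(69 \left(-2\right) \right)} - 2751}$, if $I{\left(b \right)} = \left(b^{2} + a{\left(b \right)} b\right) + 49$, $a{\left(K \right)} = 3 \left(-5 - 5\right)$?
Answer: $7 \sqrt{418} \approx 143.12$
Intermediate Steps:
$a{\left(K \right)} = -30$ ($a{\left(K \right)} = 3 \left(-10\right) = -30$)
$I{\left(b \right)} = 49 + b^{2} - 30 b$ ($I{\left(b \right)} = \left(b^{2} - 30 b\right) + 49 = 49 + b^{2} - 30 b$)
$\sqrt{I{\left(69 \left(-2\right) \right)} - 2751} = \sqrt{\left(49 + \left(69 \left(-2\right)\right)^{2} - 30 \cdot 69 \left(-2\right)\right) - 2751} = \sqrt{\left(49 + \left(-138\right)^{2} - -4140\right) - 2751} = \sqrt{\left(49 + 19044 + 4140\right) - 2751} = \sqrt{23233 - 2751} = \sqrt{20482} = 7 \sqrt{418}$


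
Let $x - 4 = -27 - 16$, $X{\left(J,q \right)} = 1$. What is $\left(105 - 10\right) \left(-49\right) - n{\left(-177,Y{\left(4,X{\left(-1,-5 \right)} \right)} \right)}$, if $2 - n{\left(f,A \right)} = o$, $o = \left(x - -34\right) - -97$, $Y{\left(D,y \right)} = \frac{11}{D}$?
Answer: $-4565$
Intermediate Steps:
$x = -39$ ($x = 4 - 43 = -39$)
$o = 92$ ($o = \left(-39 - -34\right) - -97 = \left(-39 + 34\right) + 97 = -5 + 97 = 92$)
$n{\left(f,A \right)} = -90$ ($n{\left(f,A \right)} = 2 - 92 = -90$)
$\left(105 - 10\right) \left(-49\right) - n{\left(-177,Y{\left(4,X{\left(-1,-5 \right)} \right)} \right)} = \left(105 - 10\right) \left(-49\right) - -90 = 95 \left(-49\right) + 90 = -4655 + 90 = -4565$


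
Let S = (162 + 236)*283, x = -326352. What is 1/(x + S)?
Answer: -1/213718 ≈ -4.6791e-6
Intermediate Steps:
S = 112634 (S = 398*283 = 112634)
1/(x + S) = 1/(-326352 + 112634) = 1/(-213718) = -1/213718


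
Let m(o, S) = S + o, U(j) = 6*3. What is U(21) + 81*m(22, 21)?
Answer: 3501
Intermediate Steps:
U(j) = 18
U(21) + 81*m(22, 21) = 18 + 81*(21 + 22) = 18 + 81*43 = 18 + 3483 = 3501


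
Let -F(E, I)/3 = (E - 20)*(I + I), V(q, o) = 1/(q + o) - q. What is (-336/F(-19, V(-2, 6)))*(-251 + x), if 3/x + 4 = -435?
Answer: 24683008/154089 ≈ 160.19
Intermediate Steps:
V(q, o) = 1/(o + q) - q
x = -3/439 (x = 3/(-4 - 435) = 3/(-439) = 3*(-1/439) = -3/439 ≈ -0.0068337)
F(E, I) = -6*I*(-20 + E) (F(E, I) = -3*(E - 20)*(I + I) = -3*(-20 + E)*2*I = -6*I*(-20 + E))
(-336/F(-19, V(-2, 6)))*(-251 + x) = (-336*(6 - 2)/(6*(20 - 1*(-19))*(1 - 1*(-2)² - 1*6*(-2))))*(-251 - 3/439) = -336*2/(3*(20 + 19)*(1 - 1*4 + 12))*(-110192/439) = -336*2/(117*(1 - 4 + 12))*(-110192/439) = -336/(6*((¼)*9)*39)*(-110192/439) = -336/(6*(9/4)*39)*(-110192/439) = -336/1053/2*(-110192/439) = -336*2/1053*(-110192/439) = -224/351*(-110192/439) = 24683008/154089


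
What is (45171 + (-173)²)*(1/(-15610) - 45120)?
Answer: -5289467239510/1561 ≈ -3.3885e+9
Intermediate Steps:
(45171 + (-173)²)*(1/(-15610) - 45120) = (45171 + 29929)*(-1/15610 - 45120) = 75100*(-704323201/15610) = -5289467239510/1561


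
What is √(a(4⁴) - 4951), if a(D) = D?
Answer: I*√4695 ≈ 68.52*I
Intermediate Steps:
√(a(4⁴) - 4951) = √(4⁴ - 4951) = √(256 - 4951) = √(-4695) = I*√4695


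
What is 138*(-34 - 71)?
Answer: -14490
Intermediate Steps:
138*(-34 - 71) = 138*(-105) = -14490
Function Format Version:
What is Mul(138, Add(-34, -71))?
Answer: -14490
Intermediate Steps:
Mul(138, Add(-34, -71)) = Mul(138, -105) = -14490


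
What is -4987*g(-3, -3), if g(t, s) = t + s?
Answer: 29922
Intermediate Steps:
g(t, s) = s + t
-4987*g(-3, -3) = -4987*(-3 - 3) = -4987*(-6) = 29922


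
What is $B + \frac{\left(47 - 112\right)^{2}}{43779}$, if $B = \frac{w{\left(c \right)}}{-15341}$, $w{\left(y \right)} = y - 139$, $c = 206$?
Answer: $\frac{61882532}{671613639} \approx 0.09214$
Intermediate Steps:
$w{\left(y \right)} = -139 + y$
$B = - \frac{67}{15341}$ ($B = \frac{-139 + 206}{-15341} = 67 \left(- \frac{1}{15341}\right) = - \frac{67}{15341} \approx -0.0043674$)
$B + \frac{\left(47 - 112\right)^{2}}{43779} = - \frac{67}{15341} + \frac{\left(47 - 112\right)^{2}}{43779} = - \frac{67}{15341} + \left(-65\right)^{2} \cdot \frac{1}{43779} = - \frac{67}{15341} + 4225 \cdot \frac{1}{43779} = - \frac{67}{15341} + \frac{4225}{43779} = \frac{61882532}{671613639}$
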